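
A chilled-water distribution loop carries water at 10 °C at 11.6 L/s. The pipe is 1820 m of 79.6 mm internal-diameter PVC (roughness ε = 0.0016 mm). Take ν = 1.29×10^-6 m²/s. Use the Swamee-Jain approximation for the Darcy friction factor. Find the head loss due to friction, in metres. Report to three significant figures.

h_f ≈ 106 m

V = 4Q/(πD²) = 4·0.0116/(π·0.0796²) = 2.331 m/s
Re = VD/ν = 2.331·0.0796/1.29×10^-6 = 1.44×10^5 → turbulent
ε/D = 0.0016/79.6 = 2.01×10^-5
Swamee-Jain: f = 0.01673
h_f = f(L/D)V²/(2g) = 0.01673·(1820/0.0796)·2.331²/(2·9.81) = 105.9 m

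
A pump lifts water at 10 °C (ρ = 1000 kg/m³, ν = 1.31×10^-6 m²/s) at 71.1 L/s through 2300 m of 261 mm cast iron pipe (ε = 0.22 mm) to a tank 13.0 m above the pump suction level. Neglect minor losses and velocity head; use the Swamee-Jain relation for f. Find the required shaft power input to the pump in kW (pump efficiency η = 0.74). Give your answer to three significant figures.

V = 4Q/(πD²) = 1.329 m/s; Re = 2.65×10^5; ε/D = 8.43×10^-4; f = 0.02020
h_f = f(L/D)V²/2g = 16.02 m
Total head H = z + h_f = 13.0 + 16.02 = 29.02 m
P_hyd = ρgQH = 1000·9.81·0.0711·29.02 = 20.24 kW
P_shaft = P_hyd/η = 20.24/0.74 = 27.36 kW

P_shaft ≈ 27.4 kW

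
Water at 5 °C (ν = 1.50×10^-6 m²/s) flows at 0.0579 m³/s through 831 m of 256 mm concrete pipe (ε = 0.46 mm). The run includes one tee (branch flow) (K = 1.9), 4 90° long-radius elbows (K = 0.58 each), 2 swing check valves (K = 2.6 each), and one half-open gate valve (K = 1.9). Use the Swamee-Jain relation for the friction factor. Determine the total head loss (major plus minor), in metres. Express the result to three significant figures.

V = 4Q/(πD²) = 1.125 m/s; V²/2g = 0.06449 m
Re = 1.92×10^5, ε/D = 0.00180 → f = 0.02394 (Swamee-Jain)
Major: h_f = f(L/D)·V²/2g = 0.02394·3246·0.06449 = 5.011 m
Minor: ΣK = 11.3; h_m = ΣK·V²/2g = 0.7301 m
Total H_L = 5.011 + 0.7301 = 5.741 m

H_L ≈ 5.74 m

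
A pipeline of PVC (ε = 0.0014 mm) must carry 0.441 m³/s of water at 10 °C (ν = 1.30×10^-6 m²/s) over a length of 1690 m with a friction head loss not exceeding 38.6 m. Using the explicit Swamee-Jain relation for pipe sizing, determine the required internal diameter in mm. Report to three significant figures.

Swamee-Jain (Type III): D = 0.66·[ε^1.25·(LQ²/(gh_f))^4.75 + ν·Q^9.4·(L/(gh_f))^5.2]^0.04
LQ²/(gh_f) = 0.8680; L/(gh_f) = 4.463
Term 1 = ε^1.25·(…)^4.75 = 2.46×10^-8; Term 2 = ν·Q^9.4·(…)^5.2 = 1.41×10^-6
D = 0.66·(2.46×10^-8 + 1.41×10^-6)^0.04 = 0.3853 m = 385 mm
Check: V = 3.78 m/s, Re = 1.12×10^6, f = 0.01149, h_f = 36.7 m ≈ 38.6 m ✓

D ≈ 385 mm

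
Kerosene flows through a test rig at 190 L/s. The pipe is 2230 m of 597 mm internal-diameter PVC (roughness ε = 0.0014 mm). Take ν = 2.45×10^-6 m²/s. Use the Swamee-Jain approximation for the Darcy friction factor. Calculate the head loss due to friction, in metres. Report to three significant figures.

h_f ≈ 1.42 m

V = 4Q/(πD²) = 4·0.190/(π·0.597²) = 0.6788 m/s
Re = VD/ν = 0.6788·0.597/2.45×10^-6 = 1.65×10^5 → turbulent
ε/D = 0.0014/597 = 2.35×10^-6
Swamee-Jain: f = 0.01614
h_f = f(L/D)V²/(2g) = 0.01614·(2230/0.597)·0.6788²/(2·9.81) = 1.416 m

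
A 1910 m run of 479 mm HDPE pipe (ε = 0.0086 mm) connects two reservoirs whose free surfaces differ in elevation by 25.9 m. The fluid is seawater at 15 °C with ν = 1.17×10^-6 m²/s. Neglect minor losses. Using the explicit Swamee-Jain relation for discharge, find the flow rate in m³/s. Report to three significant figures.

Q ≈ 0.599 m³/s

Swamee-Jain (Type II): Q = -0.965·√(gD⁵h_f/L)·ln[ε/(3.7D) + √(3.17ν²L/(gD³h_f))]
√(gD⁵h_f/L) = √(9.81·0.479⁵·25.9/1910) = 0.05792
ε/(3.7D) = 4.85×10^-6; √(3.17ν²L/(gD³h_f)) = 1.72×10^-5
Q = -0.965·0.05792·ln(2.208×10^-5) = 0.5992 m³/s
Check: V = 3.33 m/s, Re = 1.36×10^6, f = 0.01154, h_f = 25.9 m ≈ 25.9 m ✓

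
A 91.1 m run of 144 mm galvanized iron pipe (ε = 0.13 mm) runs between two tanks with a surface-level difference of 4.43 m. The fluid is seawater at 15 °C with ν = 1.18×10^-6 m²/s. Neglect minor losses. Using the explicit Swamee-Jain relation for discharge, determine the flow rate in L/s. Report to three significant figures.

Q ≈ 42.5 L/s

Swamee-Jain (Type II): Q = -0.965·√(gD⁵h_f/L)·ln[ε/(3.7D) + √(3.17ν²L/(gD³h_f))]
√(gD⁵h_f/L) = √(9.81·0.144⁵·4.43/91.1) = 0.005435
ε/(3.7D) = 2.44×10^-4; √(3.17ν²L/(gD³h_f)) = 5.57×10^-5
Q = -0.965·0.005435·ln(2.997×10^-4) = 0.04255 m³/s
Check: V = 2.61 m/s, Re = 3.19×10^5, f = 0.02027, h_f = 4.46 m ≈ 4.43 m ✓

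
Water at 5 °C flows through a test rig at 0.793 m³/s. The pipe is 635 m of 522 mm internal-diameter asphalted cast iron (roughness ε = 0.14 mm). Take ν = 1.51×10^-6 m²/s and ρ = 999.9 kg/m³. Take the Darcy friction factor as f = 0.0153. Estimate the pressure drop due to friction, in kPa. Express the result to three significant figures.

Δp ≈ 128 kPa

V = 4Q/(πD²) = 4·0.793/(π·0.522²) = 3.705 m/s
h_f = f(L/D)V²/(2g) = 0.01530·(635/0.522)·3.705²/(2·9.81) = 13.03 m
Δp = ρg·h_f = 999.9·9.81·13.03 = 127.8 kPa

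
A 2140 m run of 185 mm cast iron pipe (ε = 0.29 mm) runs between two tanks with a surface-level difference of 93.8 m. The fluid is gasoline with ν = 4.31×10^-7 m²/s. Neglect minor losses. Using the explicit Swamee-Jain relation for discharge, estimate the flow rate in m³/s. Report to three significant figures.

Q ≈ 0.0720 m³/s

Swamee-Jain (Type II): Q = -0.965·√(gD⁵h_f/L)·ln[ε/(3.7D) + √(3.17ν²L/(gD³h_f))]
√(gD⁵h_f/L) = √(9.81·0.185⁵·93.8/2140) = 0.009653
ε/(3.7D) = 4.24×10^-4; √(3.17ν²L/(gD³h_f)) = 1.47×10^-5
Q = -0.965·0.009653·ln(4.384×10^-4) = 0.07203 m³/s
Check: V = 2.68 m/s, Re = 1.15×10^6, f = 0.02224, h_f = 94.1 m ≈ 93.8 m ✓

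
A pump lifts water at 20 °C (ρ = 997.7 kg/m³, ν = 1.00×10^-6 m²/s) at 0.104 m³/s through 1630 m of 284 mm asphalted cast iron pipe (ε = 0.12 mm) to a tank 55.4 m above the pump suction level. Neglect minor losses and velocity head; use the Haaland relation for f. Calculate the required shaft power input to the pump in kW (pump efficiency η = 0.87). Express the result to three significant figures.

V = 4Q/(πD²) = 1.642 m/s; Re = 4.66×10^5; ε/D = 4.23×10^-4; f = 0.01713
h_f = f(L/D)V²/2g = 13.50 m
Total head H = z + h_f = 55.4 + 13.50 = 68.90 m
P_hyd = ρgQH = 997.7·9.81·0.104·68.90 = 70.14 kW
P_shaft = P_hyd/η = 70.14/0.87 = 80.62 kW

P_shaft ≈ 80.6 kW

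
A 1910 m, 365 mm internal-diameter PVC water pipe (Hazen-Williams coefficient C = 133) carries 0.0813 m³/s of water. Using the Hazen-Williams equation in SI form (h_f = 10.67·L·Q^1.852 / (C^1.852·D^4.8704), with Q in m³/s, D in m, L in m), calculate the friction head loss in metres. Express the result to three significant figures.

h_f ≈ 3.08 m

h_f = 10.67·1910·0.0813^1.852 / (133^1.852·0.365^4.8704) = 3.084 m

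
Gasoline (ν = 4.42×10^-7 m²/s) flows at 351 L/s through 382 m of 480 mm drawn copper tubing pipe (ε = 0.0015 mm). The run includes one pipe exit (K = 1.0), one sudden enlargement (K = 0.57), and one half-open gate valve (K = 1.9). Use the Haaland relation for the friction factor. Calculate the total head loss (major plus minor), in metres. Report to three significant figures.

V = 4Q/(πD²) = 1.940 m/s; V²/2g = 0.1918 m
Re = 2.11×10^6, ε/D = 3.13×10^-6 → f = 0.01035 (Haaland)
Major: h_f = f(L/D)·V²/2g = 0.01035·795.8·0.1918 = 1.579 m
Minor: ΣK = 3.47; h_m = ΣK·V²/2g = 0.6654 m
Total H_L = 1.579 + 0.6654 = 2.245 m

H_L ≈ 2.24 m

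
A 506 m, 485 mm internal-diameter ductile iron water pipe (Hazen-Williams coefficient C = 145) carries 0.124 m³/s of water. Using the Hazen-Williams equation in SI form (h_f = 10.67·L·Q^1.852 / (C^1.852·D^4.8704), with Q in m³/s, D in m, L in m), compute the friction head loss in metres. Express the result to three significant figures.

h_f ≈ 0.381 m

h_f = 10.67·506·0.124^1.852 / (145^1.852·0.485^4.8704) = 0.3811 m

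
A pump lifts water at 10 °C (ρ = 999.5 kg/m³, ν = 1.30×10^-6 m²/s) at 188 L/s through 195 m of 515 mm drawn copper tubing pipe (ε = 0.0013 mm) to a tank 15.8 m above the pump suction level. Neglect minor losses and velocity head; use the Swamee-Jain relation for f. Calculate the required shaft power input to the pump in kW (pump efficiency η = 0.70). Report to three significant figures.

P_shaft ≈ 42.2 kW

V = 4Q/(πD²) = 0.9025 m/s; Re = 3.58×10^5; ε/D = 2.52×10^-6; f = 0.01395
h_f = f(L/D)V²/2g = 0.2192 m
Total head H = z + h_f = 15.8 + 0.2192 = 16.02 m
P_hyd = ρgQH = 999.5·9.81·0.188·16.02 = 29.53 kW
P_shaft = P_hyd/η = 29.53/0.70 = 42.18 kW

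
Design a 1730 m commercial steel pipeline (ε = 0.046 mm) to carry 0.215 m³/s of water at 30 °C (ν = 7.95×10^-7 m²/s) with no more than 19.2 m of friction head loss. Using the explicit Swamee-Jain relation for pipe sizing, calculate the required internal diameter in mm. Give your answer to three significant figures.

D ≈ 347 mm

Swamee-Jain (Type III): D = 0.66·[ε^1.25·(LQ²/(gh_f))^4.75 + ν·Q^9.4·(L/(gh_f))^5.2]^0.04
LQ²/(gh_f) = 0.4246; L/(gh_f) = 9.185
Term 1 = ε^1.25·(…)^4.75 = 6.47×10^-8; Term 2 = ν·Q^9.4·(…)^5.2 = 4.30×10^-8
D = 0.66·(6.47×10^-8 + 4.30×10^-8)^0.04 = 0.3474 m = 347 mm
Check: V = 2.27 m/s, Re = 9.91×10^5, f = 0.01397, h_f = 18.2 m ≈ 19.2 m ✓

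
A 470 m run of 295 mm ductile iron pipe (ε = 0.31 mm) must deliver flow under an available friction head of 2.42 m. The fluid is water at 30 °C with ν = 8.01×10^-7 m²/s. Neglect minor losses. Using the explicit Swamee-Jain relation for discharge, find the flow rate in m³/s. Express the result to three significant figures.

Q ≈ 0.0824 m³/s

Swamee-Jain (Type II): Q = -0.965·√(gD⁵h_f/L)·ln[ε/(3.7D) + √(3.17ν²L/(gD³h_f))]
√(gD⁵h_f/L) = √(9.81·0.295⁵·2.42/470) = 0.01062
ε/(3.7D) = 2.84×10^-4; √(3.17ν²L/(gD³h_f)) = 3.96×10^-5
Q = -0.965·0.01062·ln(3.236×10^-4) = 0.08238 m³/s
Check: V = 1.21 m/s, Re = 4.44×10^5, f = 0.02065, h_f = 2.44 m ≈ 2.42 m ✓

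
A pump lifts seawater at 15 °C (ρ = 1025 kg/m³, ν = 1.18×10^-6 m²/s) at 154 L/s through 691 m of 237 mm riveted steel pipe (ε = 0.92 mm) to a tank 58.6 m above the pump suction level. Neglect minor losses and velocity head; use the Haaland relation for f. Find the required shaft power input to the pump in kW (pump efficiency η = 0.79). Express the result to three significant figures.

V = 4Q/(πD²) = 3.491 m/s; Re = 7.01×10^5; ε/D = 0.00388; f = 0.02837
h_f = f(L/D)V²/2g = 51.38 m
Total head H = z + h_f = 58.6 + 51.38 = 110.0 m
P_hyd = ρgQH = 1025·9.81·0.154·110.0 = 170.3 kW
P_shaft = P_hyd/η = 170.3/0.79 = 215.6 kW

P_shaft ≈ 216 kW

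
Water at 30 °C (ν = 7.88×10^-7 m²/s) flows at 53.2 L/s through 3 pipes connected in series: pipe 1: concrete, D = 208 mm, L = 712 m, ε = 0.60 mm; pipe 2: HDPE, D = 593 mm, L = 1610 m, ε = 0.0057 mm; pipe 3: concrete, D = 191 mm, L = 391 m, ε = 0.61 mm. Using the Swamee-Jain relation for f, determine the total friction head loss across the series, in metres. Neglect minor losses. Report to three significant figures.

Pipe 1: V = 1.566 m/s, Re = 4.13×10^5, ε/D = 0.00288, f = 0.02634, h_1 = f(L/D)V²/2g = 11.26 m
Pipe 2: V = 0.1926 m/s, Re = 1.45×10^5, ε/D = 9.61×10^-6, f = 0.01663, h_2 = f(L/D)V²/2g = 0.08537 m
Pipe 3: V = 1.857 m/s, Re = 4.50×10^5, ε/D = 0.00319, f = 0.02703, h_3 = f(L/D)V²/2g = 9.725 m
Series → Q common, losses add: H = Σh = 21.07 m

H ≈ 21.1 m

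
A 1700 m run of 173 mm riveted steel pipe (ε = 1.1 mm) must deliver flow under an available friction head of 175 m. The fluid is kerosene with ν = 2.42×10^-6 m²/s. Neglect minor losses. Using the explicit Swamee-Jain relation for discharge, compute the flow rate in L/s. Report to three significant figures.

Q ≈ 76.4 L/s

Swamee-Jain (Type II): Q = -0.965·√(gD⁵h_f/L)·ln[ε/(3.7D) + √(3.17ν²L/(gD³h_f))]
√(gD⁵h_f/L) = √(9.81·0.173⁵·175/1700) = 0.01251
ε/(3.7D) = 0.00172; √(3.17ν²L/(gD³h_f)) = 5.96×10^-5
Q = -0.965·0.01251·ln(0.001778) = 0.07644 m³/s
Check: V = 3.25 m/s, Re = 2.32×10^5, f = 0.03320, h_f = 176 m ≈ 175 m ✓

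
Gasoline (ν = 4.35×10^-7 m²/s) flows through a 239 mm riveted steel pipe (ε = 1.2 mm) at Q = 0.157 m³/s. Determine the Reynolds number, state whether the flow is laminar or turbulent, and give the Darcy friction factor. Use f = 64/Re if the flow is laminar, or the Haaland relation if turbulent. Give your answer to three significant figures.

V = 4Q/(πD²) = 3.500 m/s
Re = VD/ν = 3.500·0.239/4.35×10^-7 = 1.92×10^6
Re > 4000 → turbulent; ε/D = 0.00502
Haaland: f = 0.03051

Re ≈ 1.92×10^6; turbulent; f ≈ 0.0305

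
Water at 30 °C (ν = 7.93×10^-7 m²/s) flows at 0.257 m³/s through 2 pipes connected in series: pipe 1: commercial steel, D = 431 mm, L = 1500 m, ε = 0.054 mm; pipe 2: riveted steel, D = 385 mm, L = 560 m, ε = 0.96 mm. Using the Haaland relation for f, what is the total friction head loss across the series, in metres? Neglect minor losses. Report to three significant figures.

H ≈ 16.6 m

Pipe 1: V = 1.762 m/s, Re = 9.57×10^5, ε/D = 1.25×10^-4, f = 0.01373, h_1 = f(L/D)V²/2g = 7.555 m
Pipe 2: V = 2.208 m/s, Re = 1.07×10^6, ε/D = 0.00249, f = 0.02504, h_2 = f(L/D)V²/2g = 9.046 m
Series → Q common, losses add: H = Σh = 16.60 m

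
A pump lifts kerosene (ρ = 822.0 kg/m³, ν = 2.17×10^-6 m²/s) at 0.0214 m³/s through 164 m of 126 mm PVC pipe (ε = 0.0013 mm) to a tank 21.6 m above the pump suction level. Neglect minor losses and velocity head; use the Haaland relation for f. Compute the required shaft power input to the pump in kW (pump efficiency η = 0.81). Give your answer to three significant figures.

V = 4Q/(πD²) = 1.716 m/s; Re = 9.97×10^4; ε/D = 1.03×10^-5; f = 0.01787
h_f = f(L/D)V²/2g = 3.493 m
Total head H = z + h_f = 21.6 + 3.493 = 25.09 m
P_hyd = ρgQH = 822.0·9.81·0.0214·25.09 = 4.330 kW
P_shaft = P_hyd/η = 4.330/0.81 = 5.346 kW

P_shaft ≈ 5.35 kW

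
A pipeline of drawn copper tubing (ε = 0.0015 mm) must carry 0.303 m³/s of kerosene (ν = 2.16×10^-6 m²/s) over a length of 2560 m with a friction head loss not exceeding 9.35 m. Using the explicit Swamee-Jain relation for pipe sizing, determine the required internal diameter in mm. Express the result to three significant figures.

D ≈ 500 mm

Swamee-Jain (Type III): D = 0.66·[ε^1.25·(LQ²/(gh_f))^4.75 + ν·Q^9.4·(L/(gh_f))^5.2]^0.04
LQ²/(gh_f) = 2.562; L/(gh_f) = 27.91
Term 1 = ε^1.25·(…)^4.75 = 4.58×10^-6; Term 2 = ν·Q^9.4·(…)^5.2 = 9.51×10^-4
D = 0.66·(4.58×10^-6 + 9.51×10^-4)^0.04 = 0.4997 m = 500 mm
Check: V = 1.54 m/s, Re = 3.57×10^5, f = 0.01395, h_f = 8.69 m ≈ 9.35 m ✓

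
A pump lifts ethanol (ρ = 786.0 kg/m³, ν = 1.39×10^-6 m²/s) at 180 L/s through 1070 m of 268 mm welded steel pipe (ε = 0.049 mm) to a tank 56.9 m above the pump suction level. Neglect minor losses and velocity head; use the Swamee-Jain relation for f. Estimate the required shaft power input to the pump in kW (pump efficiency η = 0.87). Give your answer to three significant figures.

P_shaft ≈ 141 kW

V = 4Q/(πD²) = 3.191 m/s; Re = 6.15×10^5; ε/D = 1.83×10^-4; f = 0.01508
h_f = f(L/D)V²/2g = 31.25 m
Total head H = z + h_f = 56.9 + 31.25 = 88.15 m
P_hyd = ρgQH = 786.0·9.81·0.180·88.15 = 122.3 kW
P_shaft = P_hyd/η = 122.3/0.87 = 140.6 kW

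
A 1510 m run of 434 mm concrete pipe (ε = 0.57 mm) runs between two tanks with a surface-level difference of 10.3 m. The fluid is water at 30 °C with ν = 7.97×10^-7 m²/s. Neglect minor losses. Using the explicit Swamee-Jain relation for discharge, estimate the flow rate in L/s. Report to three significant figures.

Q ≈ 244 L/s

Swamee-Jain (Type II): Q = -0.965·√(gD⁵h_f/L)·ln[ε/(3.7D) + √(3.17ν²L/(gD³h_f))]
√(gD⁵h_f/L) = √(9.81·0.434⁵·10.3/1510) = 0.03210
ε/(3.7D) = 3.55×10^-4; √(3.17ν²L/(gD³h_f)) = 1.92×10^-5
Q = -0.965·0.03210·ln(3.741×10^-4) = 0.2444 m³/s
Check: V = 1.65 m/s, Re = 9.00×10^5, f = 0.02137, h_f = 10.3 m ≈ 10.3 m ✓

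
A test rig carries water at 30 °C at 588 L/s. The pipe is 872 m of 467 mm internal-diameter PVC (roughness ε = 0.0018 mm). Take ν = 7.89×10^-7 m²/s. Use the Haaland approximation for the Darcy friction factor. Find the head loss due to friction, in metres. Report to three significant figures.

h_f ≈ 11.7 m

V = 4Q/(πD²) = 4·0.588/(π·0.467²) = 3.433 m/s
Re = VD/ν = 3.433·0.467/7.89×10^-7 = 2.03×10^6 → turbulent
ε/D = 0.0018/467 = 3.85×10^-6
Haaland: f = 0.01043
h_f = f(L/D)V²/(2g) = 0.01043·(872/0.467)·3.433²/(2·9.81) = 11.69 m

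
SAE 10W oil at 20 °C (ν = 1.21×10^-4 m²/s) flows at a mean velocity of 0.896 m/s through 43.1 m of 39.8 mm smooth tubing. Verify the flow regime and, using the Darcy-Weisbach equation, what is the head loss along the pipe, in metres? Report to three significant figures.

h_f ≈ 9.62 m

Re = VD/ν = 0.896·0.03980/1.21×10^-4 = 295 → laminar (Re < 2300)
f = 64/Re = 0.2172
h_f = f(L/D)V²/(2g) = 0.2172·(43.1/0.03980)·0.896²/(2·9.81) = 9.622 m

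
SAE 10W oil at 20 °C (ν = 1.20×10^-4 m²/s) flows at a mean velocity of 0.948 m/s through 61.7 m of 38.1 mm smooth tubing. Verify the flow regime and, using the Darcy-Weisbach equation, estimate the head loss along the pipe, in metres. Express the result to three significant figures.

Re = VD/ν = 0.948·0.03810/1.20×10^-4 = 301 → laminar (Re < 2300)
f = 64/Re = 0.2126
h_f = f(L/D)V²/(2g) = 0.2126·(61.7/0.03810)·0.948²/(2·9.81) = 15.77 m

h_f ≈ 15.8 m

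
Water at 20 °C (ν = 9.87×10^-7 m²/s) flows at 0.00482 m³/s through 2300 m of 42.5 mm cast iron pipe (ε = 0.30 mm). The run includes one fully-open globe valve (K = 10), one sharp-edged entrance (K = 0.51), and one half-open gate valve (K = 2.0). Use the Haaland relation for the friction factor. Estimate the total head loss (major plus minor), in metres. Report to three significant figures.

H_L ≈ 1100 m

V = 4Q/(πD²) = 3.398 m/s; V²/2g = 0.5884 m
Re = 1.46×10^5, ε/D = 0.00706 → f = 0.03435 (Haaland)
Major: h_f = f(L/D)·V²/2g = 0.03435·54118·0.5884 = 1094 m
Minor: ΣK = 12.5; h_m = ΣK·V²/2g = 7.361 m
Total H_L = 1094 + 7.361 = 1101 m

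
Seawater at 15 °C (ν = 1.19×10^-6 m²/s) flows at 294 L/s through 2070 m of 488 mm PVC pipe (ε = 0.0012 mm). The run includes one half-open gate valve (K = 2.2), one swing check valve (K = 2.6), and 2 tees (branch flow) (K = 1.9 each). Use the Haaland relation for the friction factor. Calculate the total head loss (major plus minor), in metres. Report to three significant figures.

H_L ≈ 7.77 m

V = 4Q/(πD²) = 1.572 m/s; V²/2g = 0.1259 m
Re = 6.45×10^5, ε/D = 2.46×10^-6 → f = 0.01252 (Haaland)
Major: h_f = f(L/D)·V²/2g = 0.01252·4242·0.1259 = 6.689 m
Minor: ΣK = 8.60; h_m = ΣK·V²/2g = 1.083 m
Total H_L = 6.689 + 1.083 = 7.772 m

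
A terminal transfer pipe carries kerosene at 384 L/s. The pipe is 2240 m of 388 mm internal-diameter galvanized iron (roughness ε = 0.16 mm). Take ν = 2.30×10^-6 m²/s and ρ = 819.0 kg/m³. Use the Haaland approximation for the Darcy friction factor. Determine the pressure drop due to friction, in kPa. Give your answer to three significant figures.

Δp ≈ 422 kPa

V = 4Q/(πD²) = 4·0.384/(π·0.388²) = 3.248 m/s
Re = VD/ν = 3.248·0.388/2.30×10^-6 = 5.48×10^5 → turbulent
ε/D = 0.16/388 = 4.12×10^-4
Haaland: f = 0.01692
h_f = f(L/D)V²/(2g) = 0.01692·(2240/0.388)·3.248²/(2·9.81) = 52.51 m
Δp = ρg·h_f = 819.0·9.81·52.51 = 421.9 kPa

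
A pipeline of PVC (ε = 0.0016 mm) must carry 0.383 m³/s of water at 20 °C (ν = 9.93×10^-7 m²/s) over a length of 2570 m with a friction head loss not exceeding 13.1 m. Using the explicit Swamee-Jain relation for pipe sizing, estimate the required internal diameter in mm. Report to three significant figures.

D ≈ 494 mm

Swamee-Jain (Type III): D = 0.66·[ε^1.25·(LQ²/(gh_f))^4.75 + ν·Q^9.4·(L/(gh_f))^5.2]^0.04
LQ²/(gh_f) = 2.934; L/(gh_f) = 20.00
Term 1 = ε^1.25·(…)^4.75 = 9.45×10^-6; Term 2 = ν·Q^9.4·(…)^5.2 = 6.99×10^-4
D = 0.66·(9.45×10^-6 + 6.99×10^-4)^0.04 = 0.4938 m = 494 mm
Check: V = 2.00 m/s, Re = 9.95×10^5, f = 0.01170, h_f = 12.4 m ≈ 13.1 m ✓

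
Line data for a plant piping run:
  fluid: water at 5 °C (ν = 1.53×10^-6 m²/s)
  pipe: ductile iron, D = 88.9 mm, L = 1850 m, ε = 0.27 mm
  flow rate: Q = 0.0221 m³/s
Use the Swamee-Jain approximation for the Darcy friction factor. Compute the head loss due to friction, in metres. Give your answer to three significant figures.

V = 4Q/(πD²) = 4·0.0221/(π·0.0889²) = 3.560 m/s
Re = VD/ν = 3.560·0.0889/1.53×10^-6 = 2.07×10^5 → turbulent
ε/D = 0.27/88.9 = 0.00304
Swamee-Jain: f = 0.02708
h_f = f(L/D)V²/(2g) = 0.02708·(1850/0.0889)·3.560²/(2·9.81) = 364.1 m

h_f ≈ 364 m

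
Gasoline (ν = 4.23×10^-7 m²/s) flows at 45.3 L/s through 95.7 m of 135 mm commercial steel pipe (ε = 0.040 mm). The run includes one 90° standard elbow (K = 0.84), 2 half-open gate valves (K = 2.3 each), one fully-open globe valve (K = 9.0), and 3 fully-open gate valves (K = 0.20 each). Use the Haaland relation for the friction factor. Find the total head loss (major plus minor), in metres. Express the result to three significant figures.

V = 4Q/(πD²) = 3.165 m/s; V²/2g = 0.5105 m
Re = 1.01×10^6, ε/D = 2.96×10^-4 → f = 0.01556 (Haaland)
Major: h_f = f(L/D)·V²/2g = 0.01556·708.9·0.5105 = 5.632 m
Minor: ΣK = 15.0; h_m = ΣK·V²/2g = 7.678 m
Total H_L = 5.632 + 7.678 = 13.31 m

H_L ≈ 13.3 m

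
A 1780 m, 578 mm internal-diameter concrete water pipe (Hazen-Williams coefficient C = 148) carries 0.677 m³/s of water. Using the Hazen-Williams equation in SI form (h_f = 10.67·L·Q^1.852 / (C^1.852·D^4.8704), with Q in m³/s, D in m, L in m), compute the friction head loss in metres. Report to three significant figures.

h_f ≈ 12.7 m

h_f = 10.67·1780·0.677^1.852 / (148^1.852·0.578^4.8704) = 12.74 m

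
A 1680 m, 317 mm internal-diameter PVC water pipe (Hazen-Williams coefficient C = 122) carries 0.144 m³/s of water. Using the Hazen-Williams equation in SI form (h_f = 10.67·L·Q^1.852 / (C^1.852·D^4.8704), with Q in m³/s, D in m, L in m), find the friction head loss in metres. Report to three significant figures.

h_f = 10.67·1680·0.144^1.852 / (122^1.852·0.317^4.8704) = 18.23 m

h_f ≈ 18.2 m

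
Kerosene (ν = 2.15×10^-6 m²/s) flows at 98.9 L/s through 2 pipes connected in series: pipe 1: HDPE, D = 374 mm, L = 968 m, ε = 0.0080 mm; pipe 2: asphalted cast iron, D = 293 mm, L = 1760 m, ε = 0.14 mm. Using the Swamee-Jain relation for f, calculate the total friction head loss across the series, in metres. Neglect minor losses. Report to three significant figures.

H ≈ 14.2 m

Pipe 1: V = 0.9003 m/s, Re = 1.57×10^5, ε/D = 2.14×10^-5, f = 0.01647, h_1 = f(L/D)V²/2g = 1.761 m
Pipe 2: V = 1.467 m/s, Re = 2.00×10^5, ε/D = 4.78×10^-4, f = 0.01882, h_2 = f(L/D)V²/2g = 12.39 m
Series → Q common, losses add: H = Σh = 14.16 m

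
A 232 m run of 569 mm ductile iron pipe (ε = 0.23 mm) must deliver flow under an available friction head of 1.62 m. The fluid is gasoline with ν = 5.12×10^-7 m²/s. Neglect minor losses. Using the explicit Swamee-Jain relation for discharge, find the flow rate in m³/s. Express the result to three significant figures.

Swamee-Jain (Type II): Q = -0.965·√(gD⁵h_f/L)·ln[ε/(3.7D) + √(3.17ν²L/(gD³h_f))]
√(gD⁵h_f/L) = √(9.81·0.569⁵·1.62/232) = 0.06392
ε/(3.7D) = 1.09×10^-4; √(3.17ν²L/(gD³h_f)) = 8.11×10^-6
Q = -0.965·0.06392·ln(1.174×10^-4) = 0.5582 m³/s
Check: V = 2.20 m/s, Re = 2.44×10^6, f = 0.01625, h_f = 1.63 m ≈ 1.62 m ✓

Q ≈ 0.558 m³/s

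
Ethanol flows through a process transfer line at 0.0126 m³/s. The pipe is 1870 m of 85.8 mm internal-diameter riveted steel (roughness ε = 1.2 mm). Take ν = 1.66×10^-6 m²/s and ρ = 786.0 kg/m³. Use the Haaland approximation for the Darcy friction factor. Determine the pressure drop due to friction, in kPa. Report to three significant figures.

Δp ≈ 1750 kPa

V = 4Q/(πD²) = 4·0.0126/(π·0.0858²) = 2.179 m/s
Re = VD/ν = 2.179·0.0858/1.66×10^-6 = 1.13×10^5 → turbulent
ε/D = 1.2/85.8 = 0.0140
Haaland: f = 0.04309
h_f = f(L/D)V²/(2g) = 0.04309·(1870/0.0858)·2.179²/(2·9.81) = 227.3 m
Δp = ρg·h_f = 786.0·9.81·227.3 = 1753 kPa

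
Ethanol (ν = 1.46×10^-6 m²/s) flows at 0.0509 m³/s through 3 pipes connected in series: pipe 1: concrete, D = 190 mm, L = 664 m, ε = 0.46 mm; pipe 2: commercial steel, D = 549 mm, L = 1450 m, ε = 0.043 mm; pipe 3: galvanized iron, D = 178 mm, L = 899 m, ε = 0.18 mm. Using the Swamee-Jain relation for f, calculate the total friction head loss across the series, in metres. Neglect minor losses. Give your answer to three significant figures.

H ≈ 37.3 m

Pipe 1: V = 1.795 m/s, Re = 2.34×10^5, ε/D = 0.00242, f = 0.02550, h_1 = f(L/D)V²/2g = 14.64 m
Pipe 2: V = 0.2150 m/s, Re = 8.09×10^4, ε/D = 7.83×10^-5, f = 0.01910, h_2 = f(L/D)V²/2g = 0.1189 m
Pipe 3: V = 2.045 m/s, Re = 2.49×10^5, ε/D = 0.00101, f = 0.02098, h_3 = f(L/D)V²/2g = 22.59 m
Series → Q common, losses add: H = Σh = 37.35 m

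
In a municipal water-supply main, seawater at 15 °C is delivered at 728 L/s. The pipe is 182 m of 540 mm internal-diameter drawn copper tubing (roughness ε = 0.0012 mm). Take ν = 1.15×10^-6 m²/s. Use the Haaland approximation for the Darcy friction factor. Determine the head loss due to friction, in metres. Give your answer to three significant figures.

h_f ≈ 1.89 m

V = 4Q/(πD²) = 4·0.728/(π·0.540²) = 3.179 m/s
Re = VD/ν = 3.179·0.540/1.15×10^-6 = 1.49×10^6 → turbulent
ε/D = 0.0012/540 = 2.22×10^-6
Haaland: f = 0.01089
h_f = f(L/D)V²/(2g) = 0.01089·(182/0.540)·3.179²/(2·9.81) = 1.890 m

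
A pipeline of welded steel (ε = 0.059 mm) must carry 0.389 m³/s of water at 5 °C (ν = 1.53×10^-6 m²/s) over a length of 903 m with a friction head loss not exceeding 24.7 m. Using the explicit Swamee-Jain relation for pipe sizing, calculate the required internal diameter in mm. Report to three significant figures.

Swamee-Jain (Type III): D = 0.66·[ε^1.25·(LQ²/(gh_f))^4.75 + ν·Q^9.4·(L/(gh_f))^5.2]^0.04
LQ²/(gh_f) = 0.5639; L/(gh_f) = 3.727
Term 1 = ε^1.25·(…)^4.75 = 3.40×10^-7; Term 2 = ν·Q^9.4·(…)^5.2 = 2.00×10^-7
D = 0.66·(3.40×10^-7 + 2.00×10^-7)^0.04 = 0.3706 m = 371 mm
Check: V = 3.61 m/s, Re = 8.74×10^5, f = 0.01443, h_f = 23.3 m ≈ 24.7 m ✓

D ≈ 371 mm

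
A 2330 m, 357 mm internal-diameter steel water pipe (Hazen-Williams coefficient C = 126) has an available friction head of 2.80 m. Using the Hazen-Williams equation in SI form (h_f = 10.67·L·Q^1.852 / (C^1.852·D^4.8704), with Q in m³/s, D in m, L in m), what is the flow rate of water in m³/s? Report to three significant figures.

Rearranging: Q = [h_f·C^1.852·D^4.8704 / (10.67·L)]^(1/1.852)
Q = [2.80·126^1.852·0.357^4.8704 / (10.67·2330)]^0.540 = 0.06195 m³/s

Q ≈ 0.0619 m³/s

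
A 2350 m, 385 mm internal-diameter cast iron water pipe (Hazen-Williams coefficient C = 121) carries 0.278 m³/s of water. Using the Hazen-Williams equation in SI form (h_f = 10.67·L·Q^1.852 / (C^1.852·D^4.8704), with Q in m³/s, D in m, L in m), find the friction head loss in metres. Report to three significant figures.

h_f ≈ 34.0 m

h_f = 10.67·2350·0.278^1.852 / (121^1.852·0.385^4.8704) = 33.98 m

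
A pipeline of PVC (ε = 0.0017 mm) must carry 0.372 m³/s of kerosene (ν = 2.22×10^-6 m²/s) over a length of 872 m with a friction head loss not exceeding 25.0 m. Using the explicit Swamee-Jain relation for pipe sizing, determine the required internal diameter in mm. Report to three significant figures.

D ≈ 352 mm

Swamee-Jain (Type III): D = 0.66·[ε^1.25·(LQ²/(gh_f))^4.75 + ν·Q^9.4·(L/(gh_f))^5.2]^0.04
LQ²/(gh_f) = 0.4920; L/(gh_f) = 3.556
Term 1 = ε^1.25·(…)^4.75 = 2.11×10^-9; Term 2 = ν·Q^9.4·(…)^5.2 = 1.49×10^-7
D = 0.66·(2.11×10^-9 + 1.49×10^-7)^0.04 = 0.3522 m = 352 mm
Check: V = 3.82 m/s, Re = 6.06×10^5, f = 0.01274, h_f = 23.4 m ≈ 25.0 m ✓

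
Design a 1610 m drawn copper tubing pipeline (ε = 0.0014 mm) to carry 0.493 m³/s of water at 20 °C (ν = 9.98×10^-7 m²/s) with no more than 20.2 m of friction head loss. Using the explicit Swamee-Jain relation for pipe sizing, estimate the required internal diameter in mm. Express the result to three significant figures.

D ≈ 450 mm

Swamee-Jain (Type III): D = 0.66·[ε^1.25·(LQ²/(gh_f))^4.75 + ν·Q^9.4·(L/(gh_f))^5.2]^0.04
LQ²/(gh_f) = 1.975; L/(gh_f) = 8.125
Term 1 = ε^1.25·(…)^4.75 = 1.22×10^-6; Term 2 = ν·Q^9.4·(…)^5.2 = 6.96×10^-5
D = 0.66·(1.22×10^-6 + 6.96×10^-5)^0.04 = 0.4504 m = 450 mm
Check: V = 3.09 m/s, Re = 1.40×10^6, f = 0.01108, h_f = 19.3 m ≈ 20.2 m ✓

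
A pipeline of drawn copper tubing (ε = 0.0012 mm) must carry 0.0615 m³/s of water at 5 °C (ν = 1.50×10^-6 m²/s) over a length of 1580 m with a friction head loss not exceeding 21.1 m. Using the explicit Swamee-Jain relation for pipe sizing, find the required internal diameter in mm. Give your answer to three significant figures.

D ≈ 207 mm

Swamee-Jain (Type III): D = 0.66·[ε^1.25·(LQ²/(gh_f))^4.75 + ν·Q^9.4·(L/(gh_f))^5.2]^0.04
LQ²/(gh_f) = 0.02887; L/(gh_f) = 7.633
Term 1 = ε^1.25·(…)^4.75 = 1.93×10^-15; Term 2 = ν·Q^9.4·(…)^5.2 = 2.41×10^-13
D = 0.66·(1.93×10^-15 + 2.41×10^-13)^0.04 = 0.2065 m = 207 mm
Check: V = 1.84 m/s, Re = 2.53×10^5, f = 0.01491, h_f = 19.6 m ≈ 21.1 m ✓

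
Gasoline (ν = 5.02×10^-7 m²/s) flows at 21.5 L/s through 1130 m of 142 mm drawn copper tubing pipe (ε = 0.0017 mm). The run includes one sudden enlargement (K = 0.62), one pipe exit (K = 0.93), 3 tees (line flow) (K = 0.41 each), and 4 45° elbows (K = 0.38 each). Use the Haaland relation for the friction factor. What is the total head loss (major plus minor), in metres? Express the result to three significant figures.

H_L ≈ 10.7 m

V = 4Q/(πD²) = 1.358 m/s; V²/2g = 0.09394 m
Re = 3.84×10^5, ε/D = 1.20×10^-5 → f = 0.01382 (Haaland)
Major: h_f = f(L/D)·V²/2g = 0.01382·7958·0.09394 = 10.33 m
Minor: ΣK = 4.30; h_m = ΣK·V²/2g = 0.4039 m
Total H_L = 10.33 + 0.4039 = 10.73 m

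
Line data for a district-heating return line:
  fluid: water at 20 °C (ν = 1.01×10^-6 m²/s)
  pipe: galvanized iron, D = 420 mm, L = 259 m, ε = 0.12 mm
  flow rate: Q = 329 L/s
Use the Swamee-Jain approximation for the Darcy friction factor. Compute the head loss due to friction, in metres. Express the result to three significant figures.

h_f ≈ 2.77 m

V = 4Q/(πD²) = 4·0.329/(π·0.420²) = 2.375 m/s
Re = VD/ν = 2.375·0.420/1.01×10^-6 = 9.87×10^5 → turbulent
ε/D = 0.12/420 = 2.86×10^-4
Swamee-Jain: f = 0.01564
h_f = f(L/D)V²/(2g) = 0.01564·(259/0.420)·2.375²/(2·9.81) = 2.771 m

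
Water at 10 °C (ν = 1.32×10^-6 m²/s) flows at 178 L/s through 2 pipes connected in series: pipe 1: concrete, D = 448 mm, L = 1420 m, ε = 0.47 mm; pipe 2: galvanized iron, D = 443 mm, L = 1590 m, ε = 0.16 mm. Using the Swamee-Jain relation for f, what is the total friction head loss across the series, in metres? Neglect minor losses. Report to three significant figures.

H ≈ 8.45 m

Pipe 1: V = 1.129 m/s, Re = 3.83×10^5, ε/D = 0.00105, f = 0.02075, h_1 = f(L/D)V²/2g = 4.273 m
Pipe 2: V = 1.155 m/s, Re = 3.88×10^5, ε/D = 3.61×10^-4, f = 0.01713, h_2 = f(L/D)V²/2g = 4.179 m
Series → Q common, losses add: H = Σh = 8.453 m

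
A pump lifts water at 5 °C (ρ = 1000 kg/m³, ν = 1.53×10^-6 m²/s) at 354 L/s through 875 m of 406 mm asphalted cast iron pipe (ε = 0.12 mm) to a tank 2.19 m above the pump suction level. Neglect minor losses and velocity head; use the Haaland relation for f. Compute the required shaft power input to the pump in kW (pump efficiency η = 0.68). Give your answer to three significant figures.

V = 4Q/(πD²) = 2.734 m/s; Re = 7.26×10^5; ε/D = 2.96×10^-4; f = 0.01578
h_f = f(L/D)V²/2g = 12.96 m
Total head H = z + h_f = 2.19 + 12.96 = 15.15 m
P_hyd = ρgQH = 1000·9.81·0.354·15.15 = 52.62 kW
P_shaft = P_hyd/η = 52.62/0.68 = 77.38 kW

P_shaft ≈ 77.4 kW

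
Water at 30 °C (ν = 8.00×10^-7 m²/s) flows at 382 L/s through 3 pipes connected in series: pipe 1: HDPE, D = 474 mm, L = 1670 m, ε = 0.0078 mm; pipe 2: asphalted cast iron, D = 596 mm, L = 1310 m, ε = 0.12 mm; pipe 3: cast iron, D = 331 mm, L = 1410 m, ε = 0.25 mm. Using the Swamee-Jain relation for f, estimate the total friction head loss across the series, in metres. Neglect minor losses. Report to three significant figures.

H ≈ 92.6 m

Pipe 1: V = 2.165 m/s, Re = 1.28×10^6, ε/D = 1.65×10^-5, f = 0.01159, h_1 = f(L/D)V²/2g = 9.756 m
Pipe 2: V = 1.369 m/s, Re = 1.02×10^6, ε/D = 2.01×10^-4, f = 0.01477, h_2 = f(L/D)V²/2g = 3.102 m
Pipe 3: V = 4.439 m/s, Re = 1.84×10^6, ε/D = 7.55×10^-4, f = 0.01863, h_3 = f(L/D)V²/2g = 79.73 m
Series → Q common, losses add: H = Σh = 92.59 m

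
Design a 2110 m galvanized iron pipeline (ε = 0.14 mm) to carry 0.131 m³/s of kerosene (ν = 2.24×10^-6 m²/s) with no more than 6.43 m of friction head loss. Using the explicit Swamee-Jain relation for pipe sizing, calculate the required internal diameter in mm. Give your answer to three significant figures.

D ≈ 391 mm

Swamee-Jain (Type III): D = 0.66·[ε^1.25·(LQ²/(gh_f))^4.75 + ν·Q^9.4·(L/(gh_f))^5.2]^0.04
LQ²/(gh_f) = 0.5740; L/(gh_f) = 33.45
Term 1 = ε^1.25·(…)^4.75 = 1.09×10^-6; Term 2 = ν·Q^9.4·(…)^5.2 = 9.54×10^-7
D = 0.66·(1.09×10^-6 + 9.54×10^-7)^0.04 = 0.3908 m = 391 mm
Check: V = 1.09 m/s, Re = 1.91×10^5, f = 0.01824, h_f = 5.99 m ≈ 6.43 m ✓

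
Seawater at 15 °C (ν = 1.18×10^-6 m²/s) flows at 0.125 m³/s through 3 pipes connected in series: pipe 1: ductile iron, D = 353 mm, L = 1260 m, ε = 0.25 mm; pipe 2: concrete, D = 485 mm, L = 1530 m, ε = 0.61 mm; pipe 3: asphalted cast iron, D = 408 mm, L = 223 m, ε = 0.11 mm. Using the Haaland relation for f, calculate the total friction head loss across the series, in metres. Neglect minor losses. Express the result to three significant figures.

H ≈ 7.64 m

Pipe 1: V = 1.277 m/s, Re = 3.82×10^5, ε/D = 7.08×10^-4, f = 0.01898, h_1 = f(L/D)V²/2g = 5.632 m
Pipe 2: V = 0.6766 m/s, Re = 2.78×10^5, ε/D = 0.00126, f = 0.02160, h_2 = f(L/D)V²/2g = 1.590 m
Pipe 3: V = 0.9561 m/s, Re = 3.31×10^5, ε/D = 2.70×10^-4, f = 0.01644, h_3 = f(L/D)V²/2g = 0.4186 m
Series → Q common, losses add: H = Σh = 7.641 m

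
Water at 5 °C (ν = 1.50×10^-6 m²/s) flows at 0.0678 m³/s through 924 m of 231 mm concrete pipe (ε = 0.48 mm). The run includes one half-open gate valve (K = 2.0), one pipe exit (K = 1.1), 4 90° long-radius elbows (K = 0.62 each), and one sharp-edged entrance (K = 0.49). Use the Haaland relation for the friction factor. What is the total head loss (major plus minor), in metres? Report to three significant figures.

V = 4Q/(πD²) = 1.618 m/s; V²/2g = 0.1334 m
Re = 2.49×10^5, ε/D = 0.00208 → f = 0.02433 (Haaland)
Major: h_f = f(L/D)·V²/2g = 0.02433·4000·0.1334 = 12.98 m
Minor: ΣK = 6.07; h_m = ΣK·V²/2g = 0.8097 m
Total H_L = 12.98 + 0.8097 = 13.79 m

H_L ≈ 13.8 m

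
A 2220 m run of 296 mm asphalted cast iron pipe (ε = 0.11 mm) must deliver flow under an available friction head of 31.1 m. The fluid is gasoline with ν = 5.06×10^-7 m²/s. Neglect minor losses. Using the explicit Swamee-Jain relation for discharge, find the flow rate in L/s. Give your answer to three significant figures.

Q ≈ 155 L/s

Swamee-Jain (Type II): Q = -0.965·√(gD⁵h_f/L)·ln[ε/(3.7D) + √(3.17ν²L/(gD³h_f))]
√(gD⁵h_f/L) = √(9.81·0.296⁵·31.1/2220) = 0.01767
ε/(3.7D) = 1.00×10^-4; √(3.17ν²L/(gD³h_f)) = 1.51×10^-5
Q = -0.965·0.01767·ln(1.155×10^-4) = 0.1546 m³/s
Check: V = 2.25 m/s, Re = 1.31×10^6, f = 0.01621, h_f = 31.3 m ≈ 31.1 m ✓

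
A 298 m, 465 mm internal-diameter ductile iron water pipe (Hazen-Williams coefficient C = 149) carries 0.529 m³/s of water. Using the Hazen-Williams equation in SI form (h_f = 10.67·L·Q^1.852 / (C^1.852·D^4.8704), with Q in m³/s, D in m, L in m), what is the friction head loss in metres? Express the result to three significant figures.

h_f = 10.67·298·0.529^1.852 / (149^1.852·0.465^4.8704) = 3.847 m

h_f ≈ 3.85 m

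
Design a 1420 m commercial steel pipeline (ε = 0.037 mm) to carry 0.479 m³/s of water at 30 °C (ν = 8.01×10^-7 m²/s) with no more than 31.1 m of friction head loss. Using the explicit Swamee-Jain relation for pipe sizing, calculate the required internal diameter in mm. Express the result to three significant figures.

D ≈ 409 mm

Swamee-Jain (Type III): D = 0.66·[ε^1.25·(LQ²/(gh_f))^4.75 + ν·Q^9.4·(L/(gh_f))^5.2]^0.04
LQ²/(gh_f) = 1.068; L/(gh_f) = 4.654
Term 1 = ε^1.25·(…)^4.75 = 3.94×10^-6; Term 2 = ν·Q^9.4·(…)^5.2 = 2.35×10^-6
D = 0.66·(3.94×10^-6 + 2.35×10^-6)^0.04 = 0.4088 m = 409 mm
Check: V = 3.65 m/s, Re = 1.86×10^6, f = 0.01276, h_f = 30.1 m ≈ 31.1 m ✓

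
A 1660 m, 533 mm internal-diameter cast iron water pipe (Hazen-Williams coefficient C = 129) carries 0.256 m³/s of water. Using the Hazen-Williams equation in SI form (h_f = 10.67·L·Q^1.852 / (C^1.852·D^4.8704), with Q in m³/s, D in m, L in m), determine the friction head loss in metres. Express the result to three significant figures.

h_f = 10.67·1660·0.256^1.852 / (129^1.852·0.533^4.8704) = 3.754 m

h_f ≈ 3.75 m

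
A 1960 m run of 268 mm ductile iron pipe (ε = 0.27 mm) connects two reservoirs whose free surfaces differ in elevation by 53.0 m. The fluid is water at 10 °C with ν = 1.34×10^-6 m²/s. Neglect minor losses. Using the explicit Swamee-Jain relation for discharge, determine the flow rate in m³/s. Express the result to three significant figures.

Swamee-Jain (Type II): Q = -0.965·√(gD⁵h_f/L)·ln[ε/(3.7D) + √(3.17ν²L/(gD³h_f))]
√(gD⁵h_f/L) = √(9.81·0.268⁵·53.0/1960) = 0.01915
ε/(3.7D) = 2.72×10^-4; √(3.17ν²L/(gD³h_f)) = 3.34×10^-5
Q = -0.965·0.01915·ln(3.057×10^-4) = 0.1496 m³/s
Check: V = 2.65 m/s, Re = 5.30×10^5, f = 0.02035, h_f = 53.3 m ≈ 53.0 m ✓

Q ≈ 0.150 m³/s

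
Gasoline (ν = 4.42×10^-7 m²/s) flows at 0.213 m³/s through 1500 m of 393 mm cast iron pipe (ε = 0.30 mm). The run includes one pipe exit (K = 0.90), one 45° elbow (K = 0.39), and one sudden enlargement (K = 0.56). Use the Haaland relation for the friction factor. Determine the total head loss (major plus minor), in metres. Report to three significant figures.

H_L ≈ 11.5 m

V = 4Q/(πD²) = 1.756 m/s; V²/2g = 0.1571 m
Re = 1.56×10^6, ε/D = 7.63×10^-4 → f = 0.01865 (Haaland)
Major: h_f = f(L/D)·V²/2g = 0.01865·3817·0.1571 = 11.19 m
Minor: ΣK = 1.85; h_m = ΣK·V²/2g = 0.2907 m
Total H_L = 11.19 + 0.2907 = 11.48 m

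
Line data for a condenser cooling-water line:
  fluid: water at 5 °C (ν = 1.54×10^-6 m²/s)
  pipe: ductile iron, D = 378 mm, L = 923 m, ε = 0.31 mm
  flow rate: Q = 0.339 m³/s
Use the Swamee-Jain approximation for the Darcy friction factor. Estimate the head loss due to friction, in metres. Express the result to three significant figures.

h_f ≈ 21.9 m

V = 4Q/(πD²) = 4·0.339/(π·0.378²) = 3.021 m/s
Re = VD/ν = 3.021·0.378/1.54×10^-6 = 7.41×10^5 → turbulent
ε/D = 0.31/378 = 8.20×10^-4
Swamee-Jain: f = 0.01930
h_f = f(L/D)V²/(2g) = 0.01930·(923/0.378)·3.021²/(2·9.81) = 21.92 m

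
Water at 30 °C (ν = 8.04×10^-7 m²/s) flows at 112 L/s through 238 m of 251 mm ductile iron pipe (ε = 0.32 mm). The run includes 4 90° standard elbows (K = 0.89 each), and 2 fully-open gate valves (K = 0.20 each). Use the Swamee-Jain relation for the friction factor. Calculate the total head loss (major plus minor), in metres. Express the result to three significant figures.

H_L ≈ 6.31 m

V = 4Q/(πD²) = 2.264 m/s; V²/2g = 0.2611 m
Re = 7.07×10^5, ε/D = 0.00127 → f = 0.02131 (Swamee-Jain)
Major: h_f = f(L/D)·V²/2g = 0.02131·948.2·0.2611 = 5.277 m
Minor: ΣK = 3.96; h_m = ΣK·V²/2g = 1.034 m
Total H_L = 5.277 + 1.034 = 6.311 m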